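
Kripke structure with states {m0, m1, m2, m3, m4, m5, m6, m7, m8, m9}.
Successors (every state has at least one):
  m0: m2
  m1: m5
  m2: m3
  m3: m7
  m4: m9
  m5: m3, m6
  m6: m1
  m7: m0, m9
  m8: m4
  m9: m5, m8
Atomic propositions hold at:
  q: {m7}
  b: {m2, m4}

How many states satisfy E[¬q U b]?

5

Sat(¬q) = {m0, m1, m2, m3, m4, m5, m6, m8, m9}
E[¬q U b]: least fixpoint, start Z0 = Sat(b) = {m2, m4}, add states in Sat(¬q) with some successor in Z. Z1 = {m0, m2, m4, m8}; Z2 = {m0, m2, m4, m8, m9}; fixed.
Sat(E[¬q U b]) = {m0, m2, m4, m8, m9}
|Sat(E[¬q U b])| = |{m0, m2, m4, m8, m9}| = 5.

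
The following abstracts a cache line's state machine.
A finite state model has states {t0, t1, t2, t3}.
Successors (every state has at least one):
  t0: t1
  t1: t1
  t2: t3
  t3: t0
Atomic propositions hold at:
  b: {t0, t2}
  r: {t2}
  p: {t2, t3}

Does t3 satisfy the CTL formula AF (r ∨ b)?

Yes

Sat(r ∨ b) = {t0, t2}
AF (r ∨ b): least fixpoint, start Z0 = {t0, t2}, add states with every successor in Z. Z1 = {t0, t2, t3}; fixed.
Sat(AF (r ∨ b)) = {t0, t2, t3}
t3 ∈ Sat(AF (r ∨ b)) = {t0, t2, t3}, so the formula holds at t3.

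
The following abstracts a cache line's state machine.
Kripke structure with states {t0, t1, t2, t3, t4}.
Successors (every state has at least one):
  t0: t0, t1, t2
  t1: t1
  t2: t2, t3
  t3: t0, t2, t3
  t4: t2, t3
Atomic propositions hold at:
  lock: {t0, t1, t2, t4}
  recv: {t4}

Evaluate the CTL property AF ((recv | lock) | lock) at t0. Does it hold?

Yes

Sat(recv | lock) = {t0, t1, t2, t4}
Sat((recv | lock) | lock) = {t0, t1, t2, t4}
AF ((recv | lock) | lock): least fixpoint, start Z0 = {t0, t1, t2, t4}, add states with every successor in Z. Already a fixed point.
Sat(AF ((recv | lock) | lock)) = {t0, t1, t2, t4}
t0 ∈ Sat(AF ((recv | lock) | lock)) = {t0, t1, t2, t4}, so the formula holds at t0.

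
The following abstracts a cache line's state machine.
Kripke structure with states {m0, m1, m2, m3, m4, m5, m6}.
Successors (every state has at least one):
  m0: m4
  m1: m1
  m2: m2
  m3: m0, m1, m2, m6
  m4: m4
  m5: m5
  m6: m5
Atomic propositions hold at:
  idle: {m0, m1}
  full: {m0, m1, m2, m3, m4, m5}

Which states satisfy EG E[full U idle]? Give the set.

{m1, m3}

E[full U idle]: least fixpoint, start Z0 = Sat(idle) = {m0, m1}, add states in Sat(full) with some successor in Z. Z1 = {m0, m1, m3}; fixed.
Sat(E[full U idle]) = {m0, m1, m3}
EG E[full U idle]: greatest fixpoint, start Z0 = {m0, m1, m3}, keep only states in Sat with some successor in Z. Z1 = {m1, m3}; fixed.
Sat(EG E[full U idle]) = {m1, m3}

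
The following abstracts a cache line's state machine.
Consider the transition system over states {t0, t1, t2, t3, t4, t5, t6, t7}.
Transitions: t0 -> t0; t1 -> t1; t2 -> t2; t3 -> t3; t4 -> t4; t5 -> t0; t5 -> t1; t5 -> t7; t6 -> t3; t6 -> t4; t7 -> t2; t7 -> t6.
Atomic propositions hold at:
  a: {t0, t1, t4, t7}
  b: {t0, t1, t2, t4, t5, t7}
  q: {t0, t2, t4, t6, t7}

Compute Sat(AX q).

{t0, t2, t4, t7}

Sat(AX q) = {s : every successor in {t0, t2, t4, t6, t7}} = {t0, t2, t4, t7}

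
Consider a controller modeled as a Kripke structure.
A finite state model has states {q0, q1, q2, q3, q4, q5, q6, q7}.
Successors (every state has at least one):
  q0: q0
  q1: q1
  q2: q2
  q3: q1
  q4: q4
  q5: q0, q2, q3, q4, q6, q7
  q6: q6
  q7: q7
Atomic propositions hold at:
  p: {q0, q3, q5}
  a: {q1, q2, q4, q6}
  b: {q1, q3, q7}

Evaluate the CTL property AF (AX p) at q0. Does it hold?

Sat(AX p) = {s : every successor in {q0, q3, q5}} = {q0}
AF (AX p): least fixpoint, start Z0 = {q0}, add states with every successor in Z. Already a fixed point.
Sat(AF (AX p)) = {q0}
q0 ∈ Sat(AF (AX p)) = {q0}, so the formula holds at q0.

Yes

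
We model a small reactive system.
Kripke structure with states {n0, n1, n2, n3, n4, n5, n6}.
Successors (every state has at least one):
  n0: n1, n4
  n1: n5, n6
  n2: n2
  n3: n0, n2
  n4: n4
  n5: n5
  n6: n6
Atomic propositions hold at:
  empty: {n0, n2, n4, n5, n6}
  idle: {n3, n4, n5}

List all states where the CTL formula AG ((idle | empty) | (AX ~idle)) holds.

Sat(idle | empty) = {n0, n2, n3, n4, n5, n6}
Sat(~idle) = {n0, n1, n2, n6}
Sat(AX ~idle) = {s : every successor in {n0, n1, n2, n6}} = {n2, n3, n6}
Sat((idle | empty) | (AX ~idle)) = {n0, n2, n3, n4, n5, n6}
AG ((idle | empty) | (AX ~idle)): greatest fixpoint, start Z0 = {n0, n2, n3, n4, n5, n6}, keep only states in Sat with every successor in Z. Z1 = {n2, n3, n4, n5, n6}; Z2 = {n2, n4, n5, n6}; fixed.
Sat(AG ((idle | empty) | (AX ~idle))) = {n2, n4, n5, n6}

{n2, n4, n5, n6}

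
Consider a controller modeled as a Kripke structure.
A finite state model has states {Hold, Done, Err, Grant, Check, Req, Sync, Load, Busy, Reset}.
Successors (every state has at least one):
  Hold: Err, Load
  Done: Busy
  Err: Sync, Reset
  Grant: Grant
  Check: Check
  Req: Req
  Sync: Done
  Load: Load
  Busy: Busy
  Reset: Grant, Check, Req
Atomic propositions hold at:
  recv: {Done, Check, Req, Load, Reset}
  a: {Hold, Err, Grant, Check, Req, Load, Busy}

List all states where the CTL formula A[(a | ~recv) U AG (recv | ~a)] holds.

Sat(~recv) = {Hold, Err, Grant, Sync, Busy}
Sat(a | ~recv) = {Hold, Err, Grant, Check, Req, Sync, Load, Busy}
Sat(~a) = {Done, Sync, Reset}
Sat(recv | ~a) = {Done, Check, Req, Sync, Load, Reset}
AG (recv | ~a): greatest fixpoint, start Z0 = {Done, Check, Req, Sync, Load, Reset}, keep only states in Sat with every successor in Z. Z1 = {Check, Req, Sync, Load}; Z2 = {Check, Req, Load}; fixed.
Sat(AG (recv | ~a)) = {Check, Req, Load}
A[(a | ~recv) U AG (recv | ~a)]: least fixpoint, start Z0 = Sat(AG (recv | ~a)) = {Check, Req, Load}, add states in Sat(a | ~recv) with every successor in Z. Already a fixed point.
Sat(A[(a | ~recv) U AG (recv | ~a)]) = {Check, Req, Load}

{Check, Req, Load}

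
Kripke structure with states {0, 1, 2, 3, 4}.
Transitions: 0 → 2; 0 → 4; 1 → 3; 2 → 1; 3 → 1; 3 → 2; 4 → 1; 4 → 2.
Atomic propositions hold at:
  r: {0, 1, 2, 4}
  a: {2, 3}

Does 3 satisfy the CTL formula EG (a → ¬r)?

Yes

Sat(¬r) = {3}
Sat(a → ¬r) = {0, 1, 3, 4}
EG (a → ¬r): greatest fixpoint, start Z0 = {0, 1, 3, 4}, keep only states in Sat with some successor in Z. Already a fixed point.
Sat(EG (a → ¬r)) = {0, 1, 3, 4}
3 ∈ Sat(EG (a → ¬r)) = {0, 1, 3, 4}, so the formula holds at 3.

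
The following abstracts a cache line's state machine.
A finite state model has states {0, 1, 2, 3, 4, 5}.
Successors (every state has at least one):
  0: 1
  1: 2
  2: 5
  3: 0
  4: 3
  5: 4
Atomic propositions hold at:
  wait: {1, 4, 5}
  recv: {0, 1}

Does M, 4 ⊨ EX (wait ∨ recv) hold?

Sat(wait ∨ recv) = {0, 1, 4, 5}
Sat(EX (wait ∨ recv)) = {s : some successor in {0, 1, 4, 5}} = {0, 2, 3, 5}
4 ∉ Sat(EX (wait ∨ recv)) = {0, 2, 3, 5}, so the formula does not hold at 4.

No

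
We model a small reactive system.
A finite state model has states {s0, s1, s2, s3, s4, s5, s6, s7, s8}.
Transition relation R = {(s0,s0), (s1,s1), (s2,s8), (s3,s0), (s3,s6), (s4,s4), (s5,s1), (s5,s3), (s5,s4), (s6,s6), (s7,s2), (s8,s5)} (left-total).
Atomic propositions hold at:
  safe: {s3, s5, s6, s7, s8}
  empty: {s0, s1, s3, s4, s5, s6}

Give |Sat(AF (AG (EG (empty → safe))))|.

Sat(empty → safe) = {s2, s3, s5, s6, s7, s8}
EG (empty → safe): greatest fixpoint, start Z0 = {s2, s3, s5, s6, s7, s8}, keep only states in Sat with some successor in Z. Already a fixed point.
Sat(EG (empty → safe)) = {s2, s3, s5, s6, s7, s8}
AG (EG (empty → safe)): greatest fixpoint, start Z0 = {s2, s3, s5, s6, s7, s8}, keep only states in Sat with every successor in Z. Z1 = {s2, s6, s7, s8}; Z2 = {s2, s6, s7}; Z3 = {s6, s7}; Z4 = {s6}; fixed.
Sat(AG (EG (empty → safe))) = {s6}
AF (AG (EG (empty → safe))): least fixpoint, start Z0 = {s6}, add states with every successor in Z. Already a fixed point.
Sat(AF (AG (EG (empty → safe)))) = {s6}
|Sat(AF (AG (EG (empty → safe))))| = |{s6}| = 1.

1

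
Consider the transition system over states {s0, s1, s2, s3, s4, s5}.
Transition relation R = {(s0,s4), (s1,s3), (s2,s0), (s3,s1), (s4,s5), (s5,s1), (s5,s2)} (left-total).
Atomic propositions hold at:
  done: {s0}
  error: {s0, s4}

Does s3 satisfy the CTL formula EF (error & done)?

Sat(error & done) = {s0}
EF (error & done): least fixpoint, start Z0 = {s0}, add states with some successor in Z. Z1 = {s0, s2}; Z2 = {s0, s2, s5}; Z3 = {s0, s2, s4, s5}; fixed.
Sat(EF (error & done)) = {s0, s2, s4, s5}
s3 ∉ Sat(EF (error & done)) = {s0, s2, s4, s5}, so the formula does not hold at s3.

No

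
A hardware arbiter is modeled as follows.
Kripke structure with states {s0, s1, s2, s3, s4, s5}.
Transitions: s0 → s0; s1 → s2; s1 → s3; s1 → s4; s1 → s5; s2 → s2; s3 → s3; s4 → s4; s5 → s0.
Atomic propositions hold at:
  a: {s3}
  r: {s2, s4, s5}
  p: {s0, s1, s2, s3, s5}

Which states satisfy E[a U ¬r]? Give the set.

Sat(¬r) = {s0, s1, s3}
E[a U ¬r]: least fixpoint, start Z0 = Sat(¬r) = {s0, s1, s3}, add states in Sat(a) with some successor in Z. Already a fixed point.
Sat(E[a U ¬r]) = {s0, s1, s3}

{s0, s1, s3}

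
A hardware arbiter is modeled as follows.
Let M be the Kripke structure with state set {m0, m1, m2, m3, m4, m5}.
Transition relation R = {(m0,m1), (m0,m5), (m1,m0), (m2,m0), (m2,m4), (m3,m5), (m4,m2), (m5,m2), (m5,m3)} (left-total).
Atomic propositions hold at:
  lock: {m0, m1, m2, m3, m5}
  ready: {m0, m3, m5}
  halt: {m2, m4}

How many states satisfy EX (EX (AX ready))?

4

Sat(AX ready) = {s : every successor in {m0, m3, m5}} = {m1, m3}
Sat(EX (AX ready)) = {s : some successor in {m1, m3}} = {m0, m5}
Sat(EX (EX (AX ready))) = {s : some successor in {m0, m5}} = {m0, m1, m2, m3}
|Sat(EX (EX (AX ready)))| = |{m0, m1, m2, m3}| = 4.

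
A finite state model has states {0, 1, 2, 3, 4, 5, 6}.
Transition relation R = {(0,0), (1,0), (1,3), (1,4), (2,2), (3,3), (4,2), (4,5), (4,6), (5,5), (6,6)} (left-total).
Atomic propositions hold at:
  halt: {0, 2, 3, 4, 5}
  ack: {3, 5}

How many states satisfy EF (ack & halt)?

Sat(ack & halt) = {3, 5}
EF (ack & halt): least fixpoint, start Z0 = {3, 5}, add states with some successor in Z. Z1 = {1, 3, 4, 5}; fixed.
Sat(EF (ack & halt)) = {1, 3, 4, 5}
|Sat(EF (ack & halt))| = |{1, 3, 4, 5}| = 4.

4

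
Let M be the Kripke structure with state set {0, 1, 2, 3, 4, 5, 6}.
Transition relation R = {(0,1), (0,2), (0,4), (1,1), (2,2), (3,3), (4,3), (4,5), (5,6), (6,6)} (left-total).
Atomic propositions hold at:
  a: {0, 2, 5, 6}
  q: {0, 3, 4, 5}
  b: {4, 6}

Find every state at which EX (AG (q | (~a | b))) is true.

{0, 1, 3, 4, 5, 6}

Sat(~a) = {1, 3, 4}
Sat(~a | b) = {1, 3, 4, 6}
Sat(q | (~a | b)) = {0, 1, 3, 4, 5, 6}
AG (q | (~a | b)): greatest fixpoint, start Z0 = {0, 1, 3, 4, 5, 6}, keep only states in Sat with every successor in Z. Z1 = {1, 3, 4, 5, 6}; fixed.
Sat(AG (q | (~a | b))) = {1, 3, 4, 5, 6}
Sat(EX (AG (q | (~a | b)))) = {s : some successor in {1, 3, 4, 5, 6}} = {0, 1, 3, 4, 5, 6}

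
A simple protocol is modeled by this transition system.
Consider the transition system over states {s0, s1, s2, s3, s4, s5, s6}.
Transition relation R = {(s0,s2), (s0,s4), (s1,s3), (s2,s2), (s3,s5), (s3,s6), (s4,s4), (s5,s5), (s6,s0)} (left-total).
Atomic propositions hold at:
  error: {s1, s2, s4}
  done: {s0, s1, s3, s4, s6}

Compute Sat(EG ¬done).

{s2, s5}

Sat(¬done) = {s2, s5}
EG ¬done: greatest fixpoint, start Z0 = {s2, s5}, keep only states in Sat with some successor in Z. Already a fixed point.
Sat(EG ¬done) = {s2, s5}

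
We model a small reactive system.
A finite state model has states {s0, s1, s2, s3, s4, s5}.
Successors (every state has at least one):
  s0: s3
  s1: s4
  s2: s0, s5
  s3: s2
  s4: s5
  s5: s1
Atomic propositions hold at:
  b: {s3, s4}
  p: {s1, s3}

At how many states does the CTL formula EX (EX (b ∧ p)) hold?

Sat(b ∧ p) = {s3}
Sat(EX (b ∧ p)) = {s : some successor in {s3}} = {s0}
Sat(EX (EX (b ∧ p))) = {s : some successor in {s0}} = {s2}
|Sat(EX (EX (b ∧ p)))| = |{s2}| = 1.

1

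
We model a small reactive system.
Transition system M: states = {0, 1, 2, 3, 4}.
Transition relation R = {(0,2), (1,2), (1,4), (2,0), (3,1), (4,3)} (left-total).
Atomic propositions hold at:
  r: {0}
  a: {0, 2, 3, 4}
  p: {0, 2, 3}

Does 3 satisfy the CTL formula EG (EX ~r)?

Sat(~r) = {1, 2, 3, 4}
Sat(EX ~r) = {s : some successor in {1, 2, 3, 4}} = {0, 1, 3, 4}
EG (EX ~r): greatest fixpoint, start Z0 = {0, 1, 3, 4}, keep only states in Sat with some successor in Z. Z1 = {1, 3, 4}; fixed.
Sat(EG (EX ~r)) = {1, 3, 4}
3 ∈ Sat(EG (EX ~r)) = {1, 3, 4}, so the formula holds at 3.

Yes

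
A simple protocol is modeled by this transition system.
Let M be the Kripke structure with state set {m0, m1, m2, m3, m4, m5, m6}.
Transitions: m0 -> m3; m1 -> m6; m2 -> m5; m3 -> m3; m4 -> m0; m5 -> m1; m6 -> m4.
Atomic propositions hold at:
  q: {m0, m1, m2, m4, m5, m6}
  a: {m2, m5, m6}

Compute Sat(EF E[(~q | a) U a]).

Sat(~q) = {m3}
Sat(~q | a) = {m2, m3, m5, m6}
E[(~q | a) U a]: least fixpoint, start Z0 = Sat(a) = {m2, m5, m6}, add states in Sat(~q | a) with some successor in Z. Already a fixed point.
Sat(E[(~q | a) U a]) = {m2, m5, m6}
EF E[(~q | a) U a]: least fixpoint, start Z0 = {m2, m5, m6}, add states with some successor in Z. Z1 = {m1, m2, m5, m6}; fixed.
Sat(EF E[(~q | a) U a]) = {m1, m2, m5, m6}

{m1, m2, m5, m6}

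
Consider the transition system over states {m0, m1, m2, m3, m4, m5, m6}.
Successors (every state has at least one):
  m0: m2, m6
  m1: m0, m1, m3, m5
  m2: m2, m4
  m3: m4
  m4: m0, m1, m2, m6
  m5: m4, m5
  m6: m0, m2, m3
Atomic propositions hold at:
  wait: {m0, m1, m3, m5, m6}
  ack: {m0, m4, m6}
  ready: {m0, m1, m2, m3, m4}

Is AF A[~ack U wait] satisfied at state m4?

No

Sat(~ack) = {m1, m2, m3, m5}
A[~ack U wait]: least fixpoint, start Z0 = Sat(wait) = {m0, m1, m3, m5, m6}, add states in Sat(~ack) with every successor in Z. Already a fixed point.
Sat(A[~ack U wait]) = {m0, m1, m3, m5, m6}
AF A[~ack U wait]: least fixpoint, start Z0 = {m0, m1, m3, m5, m6}, add states with every successor in Z. Already a fixed point.
Sat(AF A[~ack U wait]) = {m0, m1, m3, m5, m6}
m4 ∉ Sat(AF A[~ack U wait]) = {m0, m1, m3, m5, m6}, so the formula does not hold at m4.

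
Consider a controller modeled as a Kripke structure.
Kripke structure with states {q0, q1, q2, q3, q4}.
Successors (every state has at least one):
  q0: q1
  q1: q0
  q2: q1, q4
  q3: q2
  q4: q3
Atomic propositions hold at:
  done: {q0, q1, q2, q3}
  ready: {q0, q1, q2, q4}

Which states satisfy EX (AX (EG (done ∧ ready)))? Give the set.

{q0, q1, q2, q4}

Sat(done ∧ ready) = {q0, q1, q2}
EG (done ∧ ready): greatest fixpoint, start Z0 = {q0, q1, q2}, keep only states in Sat with some successor in Z. Already a fixed point.
Sat(EG (done ∧ ready)) = {q0, q1, q2}
Sat(AX (EG (done ∧ ready))) = {s : every successor in {q0, q1, q2}} = {q0, q1, q3}
Sat(EX (AX (EG (done ∧ ready)))) = {s : some successor in {q0, q1, q3}} = {q0, q1, q2, q4}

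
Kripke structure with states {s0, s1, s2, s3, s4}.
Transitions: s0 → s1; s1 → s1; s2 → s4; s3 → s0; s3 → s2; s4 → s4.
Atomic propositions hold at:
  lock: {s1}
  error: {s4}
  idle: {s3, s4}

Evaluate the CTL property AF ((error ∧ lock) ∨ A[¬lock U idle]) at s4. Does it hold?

Sat(error ∧ lock) = ∅
Sat(¬lock) = {s0, s2, s3, s4}
A[¬lock U idle]: least fixpoint, start Z0 = Sat(idle) = {s3, s4}, add states in Sat(¬lock) with every successor in Z. Z1 = {s2, s3, s4}; fixed.
Sat(A[¬lock U idle]) = {s2, s3, s4}
Sat((error ∧ lock) ∨ A[¬lock U idle]) = {s2, s3, s4}
AF ((error ∧ lock) ∨ A[¬lock U idle]): least fixpoint, start Z0 = {s2, s3, s4}, add states with every successor in Z. Already a fixed point.
Sat(AF ((error ∧ lock) ∨ A[¬lock U idle])) = {s2, s3, s4}
s4 ∈ Sat(AF ((error ∧ lock) ∨ A[¬lock U idle])) = {s2, s3, s4}, so the formula holds at s4.

Yes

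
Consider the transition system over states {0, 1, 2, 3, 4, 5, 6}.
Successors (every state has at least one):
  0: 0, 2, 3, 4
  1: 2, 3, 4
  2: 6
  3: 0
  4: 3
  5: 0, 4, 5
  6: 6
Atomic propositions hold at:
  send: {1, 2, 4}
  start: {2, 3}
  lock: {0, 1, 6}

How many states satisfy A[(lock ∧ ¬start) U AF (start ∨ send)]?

Sat(¬start) = {0, 1, 4, 5, 6}
Sat(lock ∧ ¬start) = {0, 1, 6}
Sat(start ∨ send) = {1, 2, 3, 4}
AF (start ∨ send): least fixpoint, start Z0 = {1, 2, 3, 4}, add states with every successor in Z. Already a fixed point.
Sat(AF (start ∨ send)) = {1, 2, 3, 4}
A[(lock ∧ ¬start) U AF (start ∨ send)]: least fixpoint, start Z0 = Sat(AF (start ∨ send)) = {1, 2, 3, 4}, add states in Sat(lock ∧ ¬start) with every successor in Z. Already a fixed point.
Sat(A[(lock ∧ ¬start) U AF (start ∨ send)]) = {1, 2, 3, 4}
|Sat(A[(lock ∧ ¬start) U AF (start ∨ send)])| = |{1, 2, 3, 4}| = 4.

4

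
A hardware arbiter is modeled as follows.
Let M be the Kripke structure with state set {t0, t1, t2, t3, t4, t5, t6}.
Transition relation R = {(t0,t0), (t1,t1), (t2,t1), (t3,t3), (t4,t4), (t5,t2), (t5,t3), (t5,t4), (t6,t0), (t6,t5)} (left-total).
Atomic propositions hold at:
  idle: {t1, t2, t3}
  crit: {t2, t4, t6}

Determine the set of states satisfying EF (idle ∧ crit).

Sat(idle ∧ crit) = {t2}
EF (idle ∧ crit): least fixpoint, start Z0 = {t2}, add states with some successor in Z. Z1 = {t2, t5}; Z2 = {t2, t5, t6}; fixed.
Sat(EF (idle ∧ crit)) = {t2, t5, t6}

{t2, t5, t6}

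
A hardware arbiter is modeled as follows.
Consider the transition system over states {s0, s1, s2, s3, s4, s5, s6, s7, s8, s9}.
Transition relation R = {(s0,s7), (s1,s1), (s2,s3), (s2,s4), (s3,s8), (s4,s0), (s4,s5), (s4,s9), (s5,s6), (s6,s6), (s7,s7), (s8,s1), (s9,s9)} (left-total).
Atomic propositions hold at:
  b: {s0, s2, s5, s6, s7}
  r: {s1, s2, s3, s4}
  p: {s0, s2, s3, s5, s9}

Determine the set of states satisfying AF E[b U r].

{s1, s2, s3, s4, s8}

E[b U r]: least fixpoint, start Z0 = Sat(r) = {s1, s2, s3, s4}, add states in Sat(b) with some successor in Z. Already a fixed point.
Sat(E[b U r]) = {s1, s2, s3, s4}
AF E[b U r]: least fixpoint, start Z0 = {s1, s2, s3, s4}, add states with every successor in Z. Z1 = {s1, s2, s3, s4, s8}; fixed.
Sat(AF E[b U r]) = {s1, s2, s3, s4, s8}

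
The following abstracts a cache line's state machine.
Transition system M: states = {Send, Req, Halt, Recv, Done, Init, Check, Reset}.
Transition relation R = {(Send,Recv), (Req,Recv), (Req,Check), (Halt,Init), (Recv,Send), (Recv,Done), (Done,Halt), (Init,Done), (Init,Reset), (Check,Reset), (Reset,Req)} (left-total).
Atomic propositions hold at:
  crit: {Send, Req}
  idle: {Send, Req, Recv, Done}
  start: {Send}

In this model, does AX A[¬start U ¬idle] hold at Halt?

Yes

Sat(¬start) = {Req, Halt, Recv, Done, Init, Check, Reset}
Sat(¬idle) = {Halt, Init, Check, Reset}
A[¬start U ¬idle]: least fixpoint, start Z0 = Sat(¬idle) = {Halt, Init, Check, Reset}, add states in Sat(¬start) with every successor in Z. Z1 = {Halt, Done, Init, Check, Reset}; fixed.
Sat(A[¬start U ¬idle]) = {Halt, Done, Init, Check, Reset}
Sat(AX A[¬start U ¬idle]) = {s : every successor in {Halt, Done, Init, Check, Reset}} = {Halt, Done, Init, Check}
Halt ∈ Sat(AX A[¬start U ¬idle]) = {Halt, Done, Init, Check}, so the formula holds at Halt.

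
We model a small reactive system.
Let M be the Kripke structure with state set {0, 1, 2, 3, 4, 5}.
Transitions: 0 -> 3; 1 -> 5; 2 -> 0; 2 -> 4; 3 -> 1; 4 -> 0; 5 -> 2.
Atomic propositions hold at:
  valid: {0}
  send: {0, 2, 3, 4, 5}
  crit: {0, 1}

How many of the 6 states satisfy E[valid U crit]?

E[valid U crit]: least fixpoint, start Z0 = Sat(crit) = {0, 1}, add states in Sat(valid) with some successor in Z. Already a fixed point.
Sat(E[valid U crit]) = {0, 1}
|Sat(E[valid U crit])| = |{0, 1}| = 2.

2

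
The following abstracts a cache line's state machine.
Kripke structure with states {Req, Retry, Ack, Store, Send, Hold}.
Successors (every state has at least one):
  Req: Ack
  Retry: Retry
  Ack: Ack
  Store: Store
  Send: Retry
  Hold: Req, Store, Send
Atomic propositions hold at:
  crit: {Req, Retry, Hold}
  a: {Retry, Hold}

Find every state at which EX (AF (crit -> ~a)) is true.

Sat(~a) = {Req, Ack, Store, Send}
Sat(crit -> ~a) = {Req, Ack, Store, Send}
AF (crit -> ~a): least fixpoint, start Z0 = {Req, Ack, Store, Send}, add states with every successor in Z. Z1 = {Req, Ack, Store, Send, Hold}; fixed.
Sat(AF (crit -> ~a)) = {Req, Ack, Store, Send, Hold}
Sat(EX (AF (crit -> ~a))) = {s : some successor in {Req, Ack, Store, Send, Hold}} = {Req, Ack, Store, Hold}

{Req, Ack, Store, Hold}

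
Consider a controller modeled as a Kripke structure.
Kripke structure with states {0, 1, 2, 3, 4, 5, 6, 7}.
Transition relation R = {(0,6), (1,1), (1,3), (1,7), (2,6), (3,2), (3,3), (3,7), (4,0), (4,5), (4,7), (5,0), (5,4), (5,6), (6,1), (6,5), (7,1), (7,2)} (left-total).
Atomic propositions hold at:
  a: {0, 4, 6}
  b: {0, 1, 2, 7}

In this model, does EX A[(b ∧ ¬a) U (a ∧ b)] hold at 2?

No

Sat(¬a) = {1, 2, 3, 5, 7}
Sat(b ∧ ¬a) = {1, 2, 7}
Sat(a ∧ b) = {0}
A[(b ∧ ¬a) U (a ∧ b)]: least fixpoint, start Z0 = Sat((a ∧ b)) = {0}, add states in Sat(b ∧ ¬a) with every successor in Z. Already a fixed point.
Sat(A[(b ∧ ¬a) U (a ∧ b)]) = {0}
Sat(EX A[(b ∧ ¬a) U (a ∧ b)]) = {s : some successor in {0}} = {4, 5}
2 ∉ Sat(EX A[(b ∧ ¬a) U (a ∧ b)]) = {4, 5}, so the formula does not hold at 2.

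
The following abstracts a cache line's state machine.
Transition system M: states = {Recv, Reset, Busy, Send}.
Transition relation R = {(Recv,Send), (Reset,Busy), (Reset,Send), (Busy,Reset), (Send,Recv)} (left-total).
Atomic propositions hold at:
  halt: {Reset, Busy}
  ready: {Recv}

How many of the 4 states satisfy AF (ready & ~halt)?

2

Sat(~halt) = {Recv, Send}
Sat(ready & ~halt) = {Recv}
AF (ready & ~halt): least fixpoint, start Z0 = {Recv}, add states with every successor in Z. Z1 = {Recv, Send}; fixed.
Sat(AF (ready & ~halt)) = {Recv, Send}
|Sat(AF (ready & ~halt))| = |{Recv, Send}| = 2.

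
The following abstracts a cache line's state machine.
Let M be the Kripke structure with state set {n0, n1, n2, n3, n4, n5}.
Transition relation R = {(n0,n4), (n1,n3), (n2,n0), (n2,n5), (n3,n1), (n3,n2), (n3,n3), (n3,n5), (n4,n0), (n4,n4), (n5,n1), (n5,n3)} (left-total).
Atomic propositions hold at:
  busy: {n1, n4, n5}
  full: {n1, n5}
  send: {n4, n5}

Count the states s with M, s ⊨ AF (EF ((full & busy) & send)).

Sat(full & busy) = {n1, n5}
Sat((full & busy) & send) = {n5}
EF ((full & busy) & send): least fixpoint, start Z0 = {n5}, add states with some successor in Z. Z1 = {n2, n3, n5}; Z2 = {n1, n2, n3, n5}; fixed.
Sat(EF ((full & busy) & send)) = {n1, n2, n3, n5}
AF (EF ((full & busy) & send)): least fixpoint, start Z0 = {n1, n2, n3, n5}, add states with every successor in Z. Already a fixed point.
Sat(AF (EF ((full & busy) & send))) = {n1, n2, n3, n5}
|Sat(AF (EF ((full & busy) & send)))| = |{n1, n2, n3, n5}| = 4.

4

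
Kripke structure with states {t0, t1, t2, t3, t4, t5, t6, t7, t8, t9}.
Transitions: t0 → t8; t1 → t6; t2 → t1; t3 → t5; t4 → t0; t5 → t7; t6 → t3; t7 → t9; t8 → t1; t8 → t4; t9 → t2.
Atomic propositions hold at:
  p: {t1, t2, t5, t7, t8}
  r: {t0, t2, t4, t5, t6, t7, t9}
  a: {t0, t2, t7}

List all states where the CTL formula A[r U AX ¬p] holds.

Sat(¬p) = {t0, t3, t4, t6, t9}
Sat(AX ¬p) = {s : every successor in {t0, t3, t4, t6, t9}} = {t1, t4, t6, t7}
A[r U AX ¬p]: least fixpoint, start Z0 = Sat(AX ¬p) = {t1, t4, t6, t7}, add states in Sat(r) with every successor in Z. Z1 = {t1, t2, t4, t5, t6, t7}; Z2 = {t1, t2, t4, t5, t6, t7, t9}; fixed.
Sat(A[r U AX ¬p]) = {t1, t2, t4, t5, t6, t7, t9}

{t1, t2, t4, t5, t6, t7, t9}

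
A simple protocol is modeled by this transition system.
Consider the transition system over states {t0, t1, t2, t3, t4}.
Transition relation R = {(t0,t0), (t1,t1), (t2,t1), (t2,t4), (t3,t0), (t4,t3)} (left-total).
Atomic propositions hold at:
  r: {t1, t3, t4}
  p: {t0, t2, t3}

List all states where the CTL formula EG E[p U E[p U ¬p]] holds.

Sat(¬p) = {t1, t4}
E[p U ¬p]: least fixpoint, start Z0 = Sat(¬p) = {t1, t4}, add states in Sat(p) with some successor in Z. Z1 = {t1, t2, t4}; fixed.
Sat(E[p U ¬p]) = {t1, t2, t4}
E[p U E[p U ¬p]]: least fixpoint, start Z0 = Sat(E[p U ¬p]) = {t1, t2, t4}, add states in Sat(p) with some successor in Z. Already a fixed point.
Sat(E[p U E[p U ¬p]]) = {t1, t2, t4}
EG E[p U E[p U ¬p]]: greatest fixpoint, start Z0 = {t1, t2, t4}, keep only states in Sat with some successor in Z. Z1 = {t1, t2}; fixed.
Sat(EG E[p U E[p U ¬p]]) = {t1, t2}

{t1, t2}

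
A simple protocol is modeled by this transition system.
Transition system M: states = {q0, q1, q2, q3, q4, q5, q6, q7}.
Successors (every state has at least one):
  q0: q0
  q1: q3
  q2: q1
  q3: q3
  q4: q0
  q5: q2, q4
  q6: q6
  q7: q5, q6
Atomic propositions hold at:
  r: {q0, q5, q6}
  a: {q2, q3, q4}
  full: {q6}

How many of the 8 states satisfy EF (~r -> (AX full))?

5

Sat(~r) = {q1, q2, q3, q4, q7}
Sat(AX full) = {s : every successor in {q6}} = {q6}
Sat(~r -> (AX full)) = {q0, q5, q6}
EF (~r -> (AX full)): least fixpoint, start Z0 = {q0, q5, q6}, add states with some successor in Z. Z1 = {q0, q4, q5, q6, q7}; fixed.
Sat(EF (~r -> (AX full))) = {q0, q4, q5, q6, q7}
|Sat(EF (~r -> (AX full)))| = |{q0, q4, q5, q6, q7}| = 5.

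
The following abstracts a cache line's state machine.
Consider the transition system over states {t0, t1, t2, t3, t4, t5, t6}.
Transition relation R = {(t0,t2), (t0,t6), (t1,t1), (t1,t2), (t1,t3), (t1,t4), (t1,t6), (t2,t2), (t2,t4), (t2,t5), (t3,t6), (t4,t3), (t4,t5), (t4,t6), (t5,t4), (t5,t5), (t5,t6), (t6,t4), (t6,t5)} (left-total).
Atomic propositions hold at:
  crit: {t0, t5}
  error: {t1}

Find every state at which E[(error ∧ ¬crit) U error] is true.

Sat(¬crit) = {t1, t2, t3, t4, t6}
Sat(error ∧ ¬crit) = {t1}
E[(error ∧ ¬crit) U error]: least fixpoint, start Z0 = Sat(error) = {t1}, add states in Sat(error ∧ ¬crit) with some successor in Z. Already a fixed point.
Sat(E[(error ∧ ¬crit) U error]) = {t1}

{t1}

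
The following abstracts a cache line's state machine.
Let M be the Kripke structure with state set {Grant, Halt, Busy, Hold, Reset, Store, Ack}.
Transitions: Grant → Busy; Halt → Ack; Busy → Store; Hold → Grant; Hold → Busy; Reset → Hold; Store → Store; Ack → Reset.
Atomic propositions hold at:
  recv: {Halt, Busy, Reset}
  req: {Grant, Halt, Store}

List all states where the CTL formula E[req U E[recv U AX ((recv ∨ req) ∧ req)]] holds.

{Grant, Busy, Store}

Sat(recv ∨ req) = {Grant, Halt, Busy, Reset, Store}
Sat((recv ∨ req) ∧ req) = {Grant, Halt, Store}
Sat(AX ((recv ∨ req) ∧ req)) = {s : every successor in {Grant, Halt, Store}} = {Busy, Store}
E[recv U AX ((recv ∨ req) ∧ req)]: least fixpoint, start Z0 = Sat(AX ((recv ∨ req) ∧ req)) = {Busy, Store}, add states in Sat(recv) with some successor in Z. Already a fixed point.
Sat(E[recv U AX ((recv ∨ req) ∧ req)]) = {Busy, Store}
E[req U E[recv U AX ((recv ∨ req) ∧ req)]]: least fixpoint, start Z0 = Sat(E[recv U AX ((recv ∨ req) ∧ req)]) = {Busy, Store}, add states in Sat(req) with some successor in Z. Z1 = {Grant, Busy, Store}; fixed.
Sat(E[req U E[recv U AX ((recv ∨ req) ∧ req)]]) = {Grant, Busy, Store}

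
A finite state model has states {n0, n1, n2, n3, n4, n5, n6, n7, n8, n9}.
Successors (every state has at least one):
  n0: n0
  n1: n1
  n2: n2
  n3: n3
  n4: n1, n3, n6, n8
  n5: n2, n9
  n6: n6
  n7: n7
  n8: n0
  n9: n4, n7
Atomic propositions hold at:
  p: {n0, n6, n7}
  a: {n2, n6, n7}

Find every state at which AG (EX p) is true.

Sat(EX p) = {s : some successor in {n0, n6, n7}} = {n0, n4, n6, n7, n8, n9}
AG (EX p): greatest fixpoint, start Z0 = {n0, n4, n6, n7, n8, n9}, keep only states in Sat with every successor in Z. Z1 = {n0, n6, n7, n8, n9}; Z2 = {n0, n6, n7, n8}; fixed.
Sat(AG (EX p)) = {n0, n6, n7, n8}

{n0, n6, n7, n8}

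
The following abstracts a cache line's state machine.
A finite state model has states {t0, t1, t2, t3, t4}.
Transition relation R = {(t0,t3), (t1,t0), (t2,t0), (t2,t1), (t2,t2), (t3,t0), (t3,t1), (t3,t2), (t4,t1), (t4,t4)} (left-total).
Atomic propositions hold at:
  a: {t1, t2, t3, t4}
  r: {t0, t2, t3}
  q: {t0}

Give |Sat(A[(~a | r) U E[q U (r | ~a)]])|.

3

Sat(~a) = {t0}
Sat(~a | r) = {t0, t2, t3}
Sat(r | ~a) = {t0, t2, t3}
E[q U (r | ~a)]: least fixpoint, start Z0 = Sat((r | ~a)) = {t0, t2, t3}, add states in Sat(q) with some successor in Z. Already a fixed point.
Sat(E[q U (r | ~a)]) = {t0, t2, t3}
A[(~a | r) U E[q U (r | ~a)]]: least fixpoint, start Z0 = Sat(E[q U (r | ~a)]) = {t0, t2, t3}, add states in Sat(~a | r) with every successor in Z. Already a fixed point.
Sat(A[(~a | r) U E[q U (r | ~a)]]) = {t0, t2, t3}
|Sat(A[(~a | r) U E[q U (r | ~a)]])| = |{t0, t2, t3}| = 3.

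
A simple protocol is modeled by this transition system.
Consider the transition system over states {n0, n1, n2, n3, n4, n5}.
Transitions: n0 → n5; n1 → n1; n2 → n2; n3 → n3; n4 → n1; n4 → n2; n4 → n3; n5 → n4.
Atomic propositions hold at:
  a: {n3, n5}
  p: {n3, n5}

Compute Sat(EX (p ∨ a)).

Sat(p ∨ a) = {n3, n5}
Sat(EX (p ∨ a)) = {s : some successor in {n3, n5}} = {n0, n3, n4}

{n0, n3, n4}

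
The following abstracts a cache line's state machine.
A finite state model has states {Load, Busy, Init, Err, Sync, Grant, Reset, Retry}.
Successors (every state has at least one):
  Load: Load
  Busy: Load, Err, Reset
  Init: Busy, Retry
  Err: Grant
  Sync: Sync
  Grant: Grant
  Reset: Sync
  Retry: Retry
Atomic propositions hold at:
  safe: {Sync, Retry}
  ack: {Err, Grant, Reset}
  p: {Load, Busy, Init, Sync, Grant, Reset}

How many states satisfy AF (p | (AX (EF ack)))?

7

EF ack: least fixpoint, start Z0 = {Err, Grant, Reset}, add states with some successor in Z. Z1 = {Busy, Err, Grant, Reset}; Z2 = {Busy, Init, Err, Grant, Reset}; fixed.
Sat(EF ack) = {Busy, Init, Err, Grant, Reset}
Sat(AX (EF ack)) = {s : every successor in {Busy, Init, Err, Grant, Reset}} = {Err, Grant}
Sat(p | (AX (EF ack))) = {Load, Busy, Init, Err, Sync, Grant, Reset}
AF (p | (AX (EF ack))): least fixpoint, start Z0 = {Load, Busy, Init, Err, Sync, Grant, Reset}, add states with every successor in Z. Already a fixed point.
Sat(AF (p | (AX (EF ack)))) = {Load, Busy, Init, Err, Sync, Grant, Reset}
|Sat(AF (p | (AX (EF ack))))| = |{Load, Busy, Init, Err, Sync, Grant, Reset}| = 7.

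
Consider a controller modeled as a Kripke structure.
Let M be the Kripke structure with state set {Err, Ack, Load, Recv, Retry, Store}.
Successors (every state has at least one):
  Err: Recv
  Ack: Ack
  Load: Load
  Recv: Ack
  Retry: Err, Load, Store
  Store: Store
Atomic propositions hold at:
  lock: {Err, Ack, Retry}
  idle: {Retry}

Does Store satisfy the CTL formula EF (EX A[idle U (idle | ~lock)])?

Yes

Sat(~lock) = {Load, Recv, Store}
Sat(idle | ~lock) = {Load, Recv, Retry, Store}
A[idle U (idle | ~lock)]: least fixpoint, start Z0 = Sat((idle | ~lock)) = {Load, Recv, Retry, Store}, add states in Sat(idle) with every successor in Z. Already a fixed point.
Sat(A[idle U (idle | ~lock)]) = {Load, Recv, Retry, Store}
Sat(EX A[idle U (idle | ~lock)]) = {s : some successor in {Load, Recv, Retry, Store}} = {Err, Load, Retry, Store}
EF (EX A[idle U (idle | ~lock)]): least fixpoint, start Z0 = {Err, Load, Retry, Store}, add states with some successor in Z. Already a fixed point.
Sat(EF (EX A[idle U (idle | ~lock)])) = {Err, Load, Retry, Store}
Store ∈ Sat(EF (EX A[idle U (idle | ~lock)])) = {Err, Load, Retry, Store}, so the formula holds at Store.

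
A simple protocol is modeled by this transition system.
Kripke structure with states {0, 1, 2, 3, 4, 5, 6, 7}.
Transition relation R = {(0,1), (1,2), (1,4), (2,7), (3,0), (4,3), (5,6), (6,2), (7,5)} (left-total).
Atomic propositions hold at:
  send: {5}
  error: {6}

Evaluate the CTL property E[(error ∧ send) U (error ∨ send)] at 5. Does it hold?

Yes

Sat(error ∧ send) = ∅
Sat(error ∨ send) = {5, 6}
E[(error ∧ send) U (error ∨ send)]: least fixpoint, start Z0 = Sat((error ∨ send)) = {5, 6}, add states in Sat(error ∧ send) with some successor in Z. Already a fixed point.
Sat(E[(error ∧ send) U (error ∨ send)]) = {5, 6}
5 ∈ Sat(E[(error ∧ send) U (error ∨ send)]) = {5, 6}, so the formula holds at 5.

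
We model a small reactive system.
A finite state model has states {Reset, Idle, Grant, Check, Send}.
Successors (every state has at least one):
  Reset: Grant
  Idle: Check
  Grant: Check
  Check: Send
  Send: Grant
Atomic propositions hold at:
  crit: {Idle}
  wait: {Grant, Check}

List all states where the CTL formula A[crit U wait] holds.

{Idle, Grant, Check}

A[crit U wait]: least fixpoint, start Z0 = Sat(wait) = {Grant, Check}, add states in Sat(crit) with every successor in Z. Z1 = {Idle, Grant, Check}; fixed.
Sat(A[crit U wait]) = {Idle, Grant, Check}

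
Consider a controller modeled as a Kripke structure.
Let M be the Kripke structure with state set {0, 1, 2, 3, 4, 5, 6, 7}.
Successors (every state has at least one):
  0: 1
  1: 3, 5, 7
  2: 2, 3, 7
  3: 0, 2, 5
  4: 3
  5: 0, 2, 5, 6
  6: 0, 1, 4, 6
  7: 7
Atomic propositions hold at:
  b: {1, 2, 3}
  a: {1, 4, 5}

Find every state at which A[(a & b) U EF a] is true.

{0, 1, 2, 3, 4, 5, 6}

Sat(a & b) = {1}
EF a: least fixpoint, start Z0 = {1, 4, 5}, add states with some successor in Z. Z1 = {0, 1, 3, 4, 5, 6}; Z2 = {0, 1, 2, 3, 4, 5, 6}; fixed.
Sat(EF a) = {0, 1, 2, 3, 4, 5, 6}
A[(a & b) U EF a]: least fixpoint, start Z0 = Sat(EF a) = {0, 1, 2, 3, 4, 5, 6}, add states in Sat(a & b) with every successor in Z. Already a fixed point.
Sat(A[(a & b) U EF a]) = {0, 1, 2, 3, 4, 5, 6}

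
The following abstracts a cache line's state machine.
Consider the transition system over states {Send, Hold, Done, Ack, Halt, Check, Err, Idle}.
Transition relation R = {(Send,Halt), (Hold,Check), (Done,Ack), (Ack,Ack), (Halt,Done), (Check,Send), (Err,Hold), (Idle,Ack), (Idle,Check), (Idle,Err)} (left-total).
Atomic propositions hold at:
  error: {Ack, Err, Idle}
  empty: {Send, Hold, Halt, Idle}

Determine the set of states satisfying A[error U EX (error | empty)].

Sat(error | empty) = {Send, Hold, Ack, Halt, Err, Idle}
Sat(EX (error | empty)) = {s : some successor in {Send, Hold, Ack, Halt, Err, Idle}} = {Send, Done, Ack, Check, Err, Idle}
A[error U EX (error | empty)]: least fixpoint, start Z0 = Sat(EX (error | empty)) = {Send, Done, Ack, Check, Err, Idle}, add states in Sat(error) with every successor in Z. Already a fixed point.
Sat(A[error U EX (error | empty)]) = {Send, Done, Ack, Check, Err, Idle}

{Send, Done, Ack, Check, Err, Idle}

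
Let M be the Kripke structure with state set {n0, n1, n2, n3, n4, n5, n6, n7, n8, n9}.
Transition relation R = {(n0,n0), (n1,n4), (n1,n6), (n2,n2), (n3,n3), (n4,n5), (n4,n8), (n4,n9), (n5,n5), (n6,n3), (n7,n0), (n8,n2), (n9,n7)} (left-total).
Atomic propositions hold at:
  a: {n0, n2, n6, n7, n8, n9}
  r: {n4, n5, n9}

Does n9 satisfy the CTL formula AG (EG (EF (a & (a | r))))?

Yes

Sat(a | r) = {n0, n2, n4, n5, n6, n7, n8, n9}
Sat(a & (a | r)) = {n0, n2, n6, n7, n8, n9}
EF (a & (a | r)): least fixpoint, start Z0 = {n0, n2, n6, n7, n8, n9}, add states with some successor in Z. Z1 = {n0, n1, n2, n4, n6, n7, n8, n9}; fixed.
Sat(EF (a & (a | r))) = {n0, n1, n2, n4, n6, n7, n8, n9}
EG (EF (a & (a | r))): greatest fixpoint, start Z0 = {n0, n1, n2, n4, n6, n7, n8, n9}, keep only states in Sat with some successor in Z. Z1 = {n0, n1, n2, n4, n7, n8, n9}; fixed.
Sat(EG (EF (a & (a | r)))) = {n0, n1, n2, n4, n7, n8, n9}
AG (EG (EF (a & (a | r)))): greatest fixpoint, start Z0 = {n0, n1, n2, n4, n7, n8, n9}, keep only states in Sat with every successor in Z. Z1 = {n0, n2, n7, n8, n9}; fixed.
Sat(AG (EG (EF (a & (a | r))))) = {n0, n2, n7, n8, n9}
n9 ∈ Sat(AG (EG (EF (a & (a | r))))) = {n0, n2, n7, n8, n9}, so the formula holds at n9.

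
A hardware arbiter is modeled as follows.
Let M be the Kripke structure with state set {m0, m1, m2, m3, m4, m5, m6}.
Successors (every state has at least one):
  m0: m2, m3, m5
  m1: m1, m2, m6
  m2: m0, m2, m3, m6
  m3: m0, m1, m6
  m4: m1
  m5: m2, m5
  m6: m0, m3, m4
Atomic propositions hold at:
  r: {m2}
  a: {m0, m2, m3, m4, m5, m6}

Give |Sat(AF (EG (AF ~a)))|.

2

Sat(~a) = {m1}
AF ~a: least fixpoint, start Z0 = {m1}, add states with every successor in Z. Z1 = {m1, m4}; fixed.
Sat(AF ~a) = {m1, m4}
EG (AF ~a): greatest fixpoint, start Z0 = {m1, m4}, keep only states in Sat with some successor in Z. Already a fixed point.
Sat(EG (AF ~a)) = {m1, m4}
AF (EG (AF ~a)): least fixpoint, start Z0 = {m1, m4}, add states with every successor in Z. Already a fixed point.
Sat(AF (EG (AF ~a))) = {m1, m4}
|Sat(AF (EG (AF ~a)))| = |{m1, m4}| = 2.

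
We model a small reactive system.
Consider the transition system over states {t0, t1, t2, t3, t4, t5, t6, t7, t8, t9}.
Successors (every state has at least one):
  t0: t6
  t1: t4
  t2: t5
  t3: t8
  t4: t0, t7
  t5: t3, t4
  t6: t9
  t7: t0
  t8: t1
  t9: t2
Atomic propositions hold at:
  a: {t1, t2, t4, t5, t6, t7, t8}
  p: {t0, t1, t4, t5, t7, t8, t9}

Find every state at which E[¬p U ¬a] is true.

{t0, t3, t6, t9}

Sat(¬p) = {t2, t3, t6}
Sat(¬a) = {t0, t3, t9}
E[¬p U ¬a]: least fixpoint, start Z0 = Sat(¬a) = {t0, t3, t9}, add states in Sat(¬p) with some successor in Z. Z1 = {t0, t3, t6, t9}; fixed.
Sat(E[¬p U ¬a]) = {t0, t3, t6, t9}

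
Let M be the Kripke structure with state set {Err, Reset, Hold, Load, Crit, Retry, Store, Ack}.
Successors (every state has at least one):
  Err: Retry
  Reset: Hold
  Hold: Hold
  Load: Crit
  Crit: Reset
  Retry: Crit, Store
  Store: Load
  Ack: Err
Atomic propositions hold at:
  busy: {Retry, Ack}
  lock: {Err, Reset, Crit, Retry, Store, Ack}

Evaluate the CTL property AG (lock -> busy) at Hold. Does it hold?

Sat(lock -> busy) = {Hold, Load, Retry, Ack}
AG (lock -> busy): greatest fixpoint, start Z0 = {Hold, Load, Retry, Ack}, keep only states in Sat with every successor in Z. Z1 = {Hold}; fixed.
Sat(AG (lock -> busy)) = {Hold}
Hold ∈ Sat(AG (lock -> busy)) = {Hold}, so the formula holds at Hold.

Yes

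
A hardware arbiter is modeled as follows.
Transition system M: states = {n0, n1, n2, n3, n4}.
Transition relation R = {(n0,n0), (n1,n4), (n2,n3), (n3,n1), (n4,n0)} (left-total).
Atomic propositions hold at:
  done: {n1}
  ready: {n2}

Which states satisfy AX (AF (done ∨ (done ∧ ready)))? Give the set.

Sat(done ∧ ready) = ∅
Sat(done ∨ (done ∧ ready)) = {n1}
AF (done ∨ (done ∧ ready)): least fixpoint, start Z0 = {n1}, add states with every successor in Z. Z1 = {n1, n3}; Z2 = {n1, n2, n3}; fixed.
Sat(AF (done ∨ (done ∧ ready))) = {n1, n2, n3}
Sat(AX (AF (done ∨ (done ∧ ready)))) = {s : every successor in {n1, n2, n3}} = {n2, n3}

{n2, n3}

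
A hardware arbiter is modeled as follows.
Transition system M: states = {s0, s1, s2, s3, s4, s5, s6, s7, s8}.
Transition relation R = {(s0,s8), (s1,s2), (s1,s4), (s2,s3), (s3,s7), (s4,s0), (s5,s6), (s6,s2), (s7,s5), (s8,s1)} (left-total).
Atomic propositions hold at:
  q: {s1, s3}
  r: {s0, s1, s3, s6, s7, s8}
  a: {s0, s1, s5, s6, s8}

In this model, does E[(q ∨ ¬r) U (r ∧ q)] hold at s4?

No

Sat(¬r) = {s2, s4, s5}
Sat(q ∨ ¬r) = {s1, s2, s3, s4, s5}
Sat(r ∧ q) = {s1, s3}
E[(q ∨ ¬r) U (r ∧ q)]: least fixpoint, start Z0 = Sat((r ∧ q)) = {s1, s3}, add states in Sat(q ∨ ¬r) with some successor in Z. Z1 = {s1, s2, s3}; fixed.
Sat(E[(q ∨ ¬r) U (r ∧ q)]) = {s1, s2, s3}
s4 ∉ Sat(E[(q ∨ ¬r) U (r ∧ q)]) = {s1, s2, s3}, so the formula does not hold at s4.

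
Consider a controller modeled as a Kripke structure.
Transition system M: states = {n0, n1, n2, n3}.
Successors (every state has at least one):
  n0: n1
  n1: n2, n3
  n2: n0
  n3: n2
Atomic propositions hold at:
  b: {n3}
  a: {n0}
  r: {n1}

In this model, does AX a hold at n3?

No

Sat(AX a) = {s : every successor in {n0}} = {n2}
n3 ∉ Sat(AX a) = {n2}, so the formula does not hold at n3.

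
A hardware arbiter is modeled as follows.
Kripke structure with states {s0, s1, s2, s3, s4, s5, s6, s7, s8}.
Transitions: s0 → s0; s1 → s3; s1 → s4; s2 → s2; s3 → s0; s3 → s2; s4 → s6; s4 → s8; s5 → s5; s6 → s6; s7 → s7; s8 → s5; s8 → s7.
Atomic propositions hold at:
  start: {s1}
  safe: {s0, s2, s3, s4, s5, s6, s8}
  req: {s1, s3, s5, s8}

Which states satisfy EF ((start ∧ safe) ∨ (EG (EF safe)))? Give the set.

Sat(start ∧ safe) = ∅
EF safe: least fixpoint, start Z0 = {s0, s2, s3, s4, s5, s6, s8}, add states with some successor in Z. Z1 = {s0, s1, s2, s3, s4, s5, s6, s8}; fixed.
Sat(EF safe) = {s0, s1, s2, s3, s4, s5, s6, s8}
EG (EF safe): greatest fixpoint, start Z0 = {s0, s1, s2, s3, s4, s5, s6, s8}, keep only states in Sat with some successor in Z. Already a fixed point.
Sat(EG (EF safe)) = {s0, s1, s2, s3, s4, s5, s6, s8}
Sat((start ∧ safe) ∨ (EG (EF safe))) = {s0, s1, s2, s3, s4, s5, s6, s8}
EF ((start ∧ safe) ∨ (EG (EF safe))): least fixpoint, start Z0 = {s0, s1, s2, s3, s4, s5, s6, s8}, add states with some successor in Z. Already a fixed point.
Sat(EF ((start ∧ safe) ∨ (EG (EF safe)))) = {s0, s1, s2, s3, s4, s5, s6, s8}

{s0, s1, s2, s3, s4, s5, s6, s8}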